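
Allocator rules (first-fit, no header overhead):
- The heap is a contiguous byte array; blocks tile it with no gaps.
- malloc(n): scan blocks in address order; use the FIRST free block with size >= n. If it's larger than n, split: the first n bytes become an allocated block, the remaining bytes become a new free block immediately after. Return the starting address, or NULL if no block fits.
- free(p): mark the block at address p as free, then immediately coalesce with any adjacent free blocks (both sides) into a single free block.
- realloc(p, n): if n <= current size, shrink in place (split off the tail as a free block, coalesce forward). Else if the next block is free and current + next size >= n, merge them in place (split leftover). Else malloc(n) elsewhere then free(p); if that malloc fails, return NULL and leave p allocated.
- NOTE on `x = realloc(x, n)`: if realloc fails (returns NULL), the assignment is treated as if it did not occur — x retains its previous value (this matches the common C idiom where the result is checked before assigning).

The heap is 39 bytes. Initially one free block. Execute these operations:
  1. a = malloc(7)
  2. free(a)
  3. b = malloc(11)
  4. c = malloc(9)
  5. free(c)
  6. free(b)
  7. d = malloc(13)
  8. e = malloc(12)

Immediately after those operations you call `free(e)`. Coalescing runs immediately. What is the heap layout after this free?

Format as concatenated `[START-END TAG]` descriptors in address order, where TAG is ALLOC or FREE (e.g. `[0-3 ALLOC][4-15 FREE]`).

Answer: [0-12 ALLOC][13-38 FREE]

Derivation:
Op 1: a = malloc(7) -> a = 0; heap: [0-6 ALLOC][7-38 FREE]
Op 2: free(a) -> (freed a); heap: [0-38 FREE]
Op 3: b = malloc(11) -> b = 0; heap: [0-10 ALLOC][11-38 FREE]
Op 4: c = malloc(9) -> c = 11; heap: [0-10 ALLOC][11-19 ALLOC][20-38 FREE]
Op 5: free(c) -> (freed c); heap: [0-10 ALLOC][11-38 FREE]
Op 6: free(b) -> (freed b); heap: [0-38 FREE]
Op 7: d = malloc(13) -> d = 0; heap: [0-12 ALLOC][13-38 FREE]
Op 8: e = malloc(12) -> e = 13; heap: [0-12 ALLOC][13-24 ALLOC][25-38 FREE]
free(e): e = 13 -> block [13-24 ALLOC]; mark free, coalesce with adjacent free neighbors -> [0-12 ALLOC][13-38 FREE]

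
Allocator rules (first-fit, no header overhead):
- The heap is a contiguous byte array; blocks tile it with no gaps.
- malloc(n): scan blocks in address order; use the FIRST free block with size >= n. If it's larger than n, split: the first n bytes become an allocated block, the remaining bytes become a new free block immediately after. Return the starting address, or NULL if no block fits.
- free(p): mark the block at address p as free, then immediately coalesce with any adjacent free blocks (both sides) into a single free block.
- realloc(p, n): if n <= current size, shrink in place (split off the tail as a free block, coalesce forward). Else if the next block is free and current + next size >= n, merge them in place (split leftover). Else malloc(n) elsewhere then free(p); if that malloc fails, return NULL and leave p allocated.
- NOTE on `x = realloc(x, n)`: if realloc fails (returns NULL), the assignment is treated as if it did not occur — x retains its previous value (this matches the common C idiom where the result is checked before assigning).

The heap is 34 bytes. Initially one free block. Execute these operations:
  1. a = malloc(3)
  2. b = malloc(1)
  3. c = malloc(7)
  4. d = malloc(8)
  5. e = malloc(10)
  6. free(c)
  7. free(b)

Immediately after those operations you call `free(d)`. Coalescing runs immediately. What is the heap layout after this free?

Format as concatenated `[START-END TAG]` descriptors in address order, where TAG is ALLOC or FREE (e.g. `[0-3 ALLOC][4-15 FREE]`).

Answer: [0-2 ALLOC][3-18 FREE][19-28 ALLOC][29-33 FREE]

Derivation:
Op 1: a = malloc(3) -> a = 0; heap: [0-2 ALLOC][3-33 FREE]
Op 2: b = malloc(1) -> b = 3; heap: [0-2 ALLOC][3-3 ALLOC][4-33 FREE]
Op 3: c = malloc(7) -> c = 4; heap: [0-2 ALLOC][3-3 ALLOC][4-10 ALLOC][11-33 FREE]
Op 4: d = malloc(8) -> d = 11; heap: [0-2 ALLOC][3-3 ALLOC][4-10 ALLOC][11-18 ALLOC][19-33 FREE]
Op 5: e = malloc(10) -> e = 19; heap: [0-2 ALLOC][3-3 ALLOC][4-10 ALLOC][11-18 ALLOC][19-28 ALLOC][29-33 FREE]
Op 6: free(c) -> (freed c); heap: [0-2 ALLOC][3-3 ALLOC][4-10 FREE][11-18 ALLOC][19-28 ALLOC][29-33 FREE]
Op 7: free(b) -> (freed b); heap: [0-2 ALLOC][3-10 FREE][11-18 ALLOC][19-28 ALLOC][29-33 FREE]
free(d): d = 11 -> block [11-18 ALLOC]; mark free, coalesce with adjacent free neighbors -> [0-2 ALLOC][3-18 FREE][19-28 ALLOC][29-33 FREE]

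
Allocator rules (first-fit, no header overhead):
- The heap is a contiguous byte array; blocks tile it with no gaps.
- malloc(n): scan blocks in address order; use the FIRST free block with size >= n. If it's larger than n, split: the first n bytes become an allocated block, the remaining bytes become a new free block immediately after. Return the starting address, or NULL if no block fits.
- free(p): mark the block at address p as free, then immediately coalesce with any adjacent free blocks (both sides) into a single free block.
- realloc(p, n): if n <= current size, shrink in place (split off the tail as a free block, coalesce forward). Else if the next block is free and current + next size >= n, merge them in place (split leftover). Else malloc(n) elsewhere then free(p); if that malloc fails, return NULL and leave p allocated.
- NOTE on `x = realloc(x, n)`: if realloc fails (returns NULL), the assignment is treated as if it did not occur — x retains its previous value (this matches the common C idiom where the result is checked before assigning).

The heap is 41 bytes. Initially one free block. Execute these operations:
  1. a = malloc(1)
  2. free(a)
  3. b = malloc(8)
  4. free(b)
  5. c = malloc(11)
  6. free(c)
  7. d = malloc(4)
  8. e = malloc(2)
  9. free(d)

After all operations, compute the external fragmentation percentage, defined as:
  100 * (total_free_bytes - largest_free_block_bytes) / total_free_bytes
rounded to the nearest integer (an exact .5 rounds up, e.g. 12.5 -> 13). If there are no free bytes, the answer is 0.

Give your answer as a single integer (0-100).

Answer: 10

Derivation:
Op 1: a = malloc(1) -> a = 0; heap: [0-0 ALLOC][1-40 FREE]
Op 2: free(a) -> (freed a); heap: [0-40 FREE]
Op 3: b = malloc(8) -> b = 0; heap: [0-7 ALLOC][8-40 FREE]
Op 4: free(b) -> (freed b); heap: [0-40 FREE]
Op 5: c = malloc(11) -> c = 0; heap: [0-10 ALLOC][11-40 FREE]
Op 6: free(c) -> (freed c); heap: [0-40 FREE]
Op 7: d = malloc(4) -> d = 0; heap: [0-3 ALLOC][4-40 FREE]
Op 8: e = malloc(2) -> e = 4; heap: [0-3 ALLOC][4-5 ALLOC][6-40 FREE]
Op 9: free(d) -> (freed d); heap: [0-3 FREE][4-5 ALLOC][6-40 FREE]
Free blocks: [4 35] total_free=39 largest=35 -> 100*(39-35)/39 = 400/39 ≈ 10.256 -> rounds to 10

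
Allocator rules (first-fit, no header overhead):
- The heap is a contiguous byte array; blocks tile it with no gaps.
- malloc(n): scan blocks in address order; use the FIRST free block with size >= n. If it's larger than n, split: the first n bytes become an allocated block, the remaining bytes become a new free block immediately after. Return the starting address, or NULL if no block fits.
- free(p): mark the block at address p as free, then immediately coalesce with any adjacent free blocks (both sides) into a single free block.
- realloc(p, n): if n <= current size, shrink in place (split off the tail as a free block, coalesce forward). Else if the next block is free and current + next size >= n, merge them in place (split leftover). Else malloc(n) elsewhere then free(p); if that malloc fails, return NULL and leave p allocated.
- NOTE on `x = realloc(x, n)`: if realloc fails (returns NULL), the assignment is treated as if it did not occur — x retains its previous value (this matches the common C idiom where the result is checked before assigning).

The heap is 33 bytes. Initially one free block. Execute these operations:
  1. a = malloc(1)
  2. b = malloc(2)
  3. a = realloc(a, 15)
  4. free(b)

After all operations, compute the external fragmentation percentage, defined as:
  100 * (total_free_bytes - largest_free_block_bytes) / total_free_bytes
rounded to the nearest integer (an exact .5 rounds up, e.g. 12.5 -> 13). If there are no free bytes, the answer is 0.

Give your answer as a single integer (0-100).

Answer: 17

Derivation:
Op 1: a = malloc(1) -> a = 0; heap: [0-0 ALLOC][1-32 FREE]
Op 2: b = malloc(2) -> b = 1; heap: [0-0 ALLOC][1-2 ALLOC][3-32 FREE]
Op 3: a = realloc(a, 15) -> a = 3; heap: [0-0 FREE][1-2 ALLOC][3-17 ALLOC][18-32 FREE]
Op 4: free(b) -> (freed b); heap: [0-2 FREE][3-17 ALLOC][18-32 FREE]
Free blocks: [3 15] total_free=18 largest=15 -> 100*(18-15)/18 = 300/18 ≈ 16.667 -> rounds to 17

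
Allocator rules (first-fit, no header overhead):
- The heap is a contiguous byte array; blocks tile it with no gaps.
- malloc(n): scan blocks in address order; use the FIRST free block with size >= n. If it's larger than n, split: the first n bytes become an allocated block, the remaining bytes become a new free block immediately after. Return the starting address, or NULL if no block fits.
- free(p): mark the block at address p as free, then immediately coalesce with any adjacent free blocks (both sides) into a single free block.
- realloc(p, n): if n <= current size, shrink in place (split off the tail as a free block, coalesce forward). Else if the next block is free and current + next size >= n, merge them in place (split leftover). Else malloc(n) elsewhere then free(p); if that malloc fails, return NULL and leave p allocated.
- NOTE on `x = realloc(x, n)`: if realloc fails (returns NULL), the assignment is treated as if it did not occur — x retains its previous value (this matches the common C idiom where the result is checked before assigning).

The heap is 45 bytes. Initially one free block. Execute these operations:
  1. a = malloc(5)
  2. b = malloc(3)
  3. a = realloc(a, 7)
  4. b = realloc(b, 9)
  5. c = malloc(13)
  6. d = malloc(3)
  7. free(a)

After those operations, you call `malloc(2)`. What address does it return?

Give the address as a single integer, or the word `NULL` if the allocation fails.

Answer: 3

Derivation:
Op 1: a = malloc(5) -> a = 0; heap: [0-4 ALLOC][5-44 FREE]
Op 2: b = malloc(3) -> b = 5; heap: [0-4 ALLOC][5-7 ALLOC][8-44 FREE]
Op 3: a = realloc(a, 7) -> a = 8; heap: [0-4 FREE][5-7 ALLOC][8-14 ALLOC][15-44 FREE]
Op 4: b = realloc(b, 9) -> b = 15; heap: [0-7 FREE][8-14 ALLOC][15-23 ALLOC][24-44 FREE]
Op 5: c = malloc(13) -> c = 24; heap: [0-7 FREE][8-14 ALLOC][15-23 ALLOC][24-36 ALLOC][37-44 FREE]
Op 6: d = malloc(3) -> d = 0; heap: [0-2 ALLOC][3-7 FREE][8-14 ALLOC][15-23 ALLOC][24-36 ALLOC][37-44 FREE]
Op 7: free(a) -> (freed a); heap: [0-2 ALLOC][3-14 FREE][15-23 ALLOC][24-36 ALLOC][37-44 FREE]
malloc(2): first-fit scan over [0-2 ALLOC][3-14 FREE][15-23 ALLOC][24-36 ALLOC][37-44 FREE] -> 3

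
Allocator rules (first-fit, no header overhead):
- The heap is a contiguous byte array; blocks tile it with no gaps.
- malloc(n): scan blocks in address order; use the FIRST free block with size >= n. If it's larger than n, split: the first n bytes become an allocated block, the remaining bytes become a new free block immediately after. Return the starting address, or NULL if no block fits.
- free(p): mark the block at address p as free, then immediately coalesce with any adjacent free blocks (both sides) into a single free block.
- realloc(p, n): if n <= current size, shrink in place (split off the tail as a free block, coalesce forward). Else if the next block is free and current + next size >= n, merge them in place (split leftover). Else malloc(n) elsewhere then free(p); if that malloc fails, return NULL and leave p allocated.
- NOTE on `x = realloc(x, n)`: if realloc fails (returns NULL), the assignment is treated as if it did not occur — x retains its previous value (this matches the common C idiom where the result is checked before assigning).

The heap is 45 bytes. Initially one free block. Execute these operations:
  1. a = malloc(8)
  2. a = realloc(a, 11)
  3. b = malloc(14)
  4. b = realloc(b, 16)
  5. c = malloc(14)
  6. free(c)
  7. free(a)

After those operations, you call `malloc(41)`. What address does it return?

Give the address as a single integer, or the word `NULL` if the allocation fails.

Op 1: a = malloc(8) -> a = 0; heap: [0-7 ALLOC][8-44 FREE]
Op 2: a = realloc(a, 11) -> a = 0; heap: [0-10 ALLOC][11-44 FREE]
Op 3: b = malloc(14) -> b = 11; heap: [0-10 ALLOC][11-24 ALLOC][25-44 FREE]
Op 4: b = realloc(b, 16) -> b = 11; heap: [0-10 ALLOC][11-26 ALLOC][27-44 FREE]
Op 5: c = malloc(14) -> c = 27; heap: [0-10 ALLOC][11-26 ALLOC][27-40 ALLOC][41-44 FREE]
Op 6: free(c) -> (freed c); heap: [0-10 ALLOC][11-26 ALLOC][27-44 FREE]
Op 7: free(a) -> (freed a); heap: [0-10 FREE][11-26 ALLOC][27-44 FREE]
malloc(41): first-fit scan over [0-10 FREE][11-26 ALLOC][27-44 FREE] -> NULL

Answer: NULL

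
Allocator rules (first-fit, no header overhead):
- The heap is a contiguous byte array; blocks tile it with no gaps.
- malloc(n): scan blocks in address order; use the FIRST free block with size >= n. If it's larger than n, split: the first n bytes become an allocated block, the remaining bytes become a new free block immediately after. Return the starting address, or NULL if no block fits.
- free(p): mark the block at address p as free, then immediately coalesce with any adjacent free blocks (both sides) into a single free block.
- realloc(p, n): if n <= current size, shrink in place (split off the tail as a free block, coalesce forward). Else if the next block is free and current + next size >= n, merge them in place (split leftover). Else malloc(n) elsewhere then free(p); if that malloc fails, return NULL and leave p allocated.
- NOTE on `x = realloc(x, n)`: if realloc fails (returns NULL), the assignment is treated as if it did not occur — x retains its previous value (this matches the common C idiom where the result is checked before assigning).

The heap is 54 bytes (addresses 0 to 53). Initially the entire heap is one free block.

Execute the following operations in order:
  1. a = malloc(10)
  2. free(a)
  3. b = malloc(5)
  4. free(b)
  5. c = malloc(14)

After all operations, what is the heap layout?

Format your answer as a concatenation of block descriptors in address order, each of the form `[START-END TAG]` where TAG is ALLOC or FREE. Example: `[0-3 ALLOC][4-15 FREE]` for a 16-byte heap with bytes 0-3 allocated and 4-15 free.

Op 1: a = malloc(10) -> a = 0; heap: [0-9 ALLOC][10-53 FREE]
Op 2: free(a) -> (freed a); heap: [0-53 FREE]
Op 3: b = malloc(5) -> b = 0; heap: [0-4 ALLOC][5-53 FREE]
Op 4: free(b) -> (freed b); heap: [0-53 FREE]
Op 5: c = malloc(14) -> c = 0; heap: [0-13 ALLOC][14-53 FREE]

Answer: [0-13 ALLOC][14-53 FREE]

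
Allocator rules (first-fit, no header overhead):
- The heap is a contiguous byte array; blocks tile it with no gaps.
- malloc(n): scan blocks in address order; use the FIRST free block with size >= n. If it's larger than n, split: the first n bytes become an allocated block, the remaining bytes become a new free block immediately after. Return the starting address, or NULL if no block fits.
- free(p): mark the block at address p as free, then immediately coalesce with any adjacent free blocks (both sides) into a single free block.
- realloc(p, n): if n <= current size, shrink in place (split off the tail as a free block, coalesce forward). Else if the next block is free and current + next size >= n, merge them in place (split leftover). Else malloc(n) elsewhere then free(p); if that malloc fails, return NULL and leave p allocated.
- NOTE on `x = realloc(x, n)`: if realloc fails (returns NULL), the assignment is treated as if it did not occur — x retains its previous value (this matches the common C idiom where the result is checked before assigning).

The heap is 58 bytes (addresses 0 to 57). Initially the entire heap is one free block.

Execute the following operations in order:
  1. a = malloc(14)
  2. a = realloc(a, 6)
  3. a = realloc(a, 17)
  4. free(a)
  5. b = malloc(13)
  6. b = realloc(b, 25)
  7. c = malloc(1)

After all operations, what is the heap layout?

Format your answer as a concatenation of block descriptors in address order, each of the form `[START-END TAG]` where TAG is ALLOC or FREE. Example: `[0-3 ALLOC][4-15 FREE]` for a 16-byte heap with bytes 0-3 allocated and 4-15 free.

Answer: [0-24 ALLOC][25-25 ALLOC][26-57 FREE]

Derivation:
Op 1: a = malloc(14) -> a = 0; heap: [0-13 ALLOC][14-57 FREE]
Op 2: a = realloc(a, 6) -> a = 0; heap: [0-5 ALLOC][6-57 FREE]
Op 3: a = realloc(a, 17) -> a = 0; heap: [0-16 ALLOC][17-57 FREE]
Op 4: free(a) -> (freed a); heap: [0-57 FREE]
Op 5: b = malloc(13) -> b = 0; heap: [0-12 ALLOC][13-57 FREE]
Op 6: b = realloc(b, 25) -> b = 0; heap: [0-24 ALLOC][25-57 FREE]
Op 7: c = malloc(1) -> c = 25; heap: [0-24 ALLOC][25-25 ALLOC][26-57 FREE]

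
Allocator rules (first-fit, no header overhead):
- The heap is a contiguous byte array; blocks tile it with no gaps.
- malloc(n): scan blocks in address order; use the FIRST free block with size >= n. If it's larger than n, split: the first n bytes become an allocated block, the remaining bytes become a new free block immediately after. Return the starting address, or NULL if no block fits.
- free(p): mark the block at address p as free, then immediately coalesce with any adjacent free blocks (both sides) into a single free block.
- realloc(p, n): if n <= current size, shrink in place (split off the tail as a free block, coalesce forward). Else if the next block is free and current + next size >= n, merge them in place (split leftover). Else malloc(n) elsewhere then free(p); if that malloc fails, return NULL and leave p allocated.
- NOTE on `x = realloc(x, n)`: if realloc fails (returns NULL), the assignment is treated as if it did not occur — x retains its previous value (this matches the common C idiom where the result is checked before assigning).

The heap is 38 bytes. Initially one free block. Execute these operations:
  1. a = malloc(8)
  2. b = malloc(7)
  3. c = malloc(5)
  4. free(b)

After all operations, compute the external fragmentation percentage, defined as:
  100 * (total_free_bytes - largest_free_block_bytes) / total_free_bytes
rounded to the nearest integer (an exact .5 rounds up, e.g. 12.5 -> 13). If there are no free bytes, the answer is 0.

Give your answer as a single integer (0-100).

Answer: 28

Derivation:
Op 1: a = malloc(8) -> a = 0; heap: [0-7 ALLOC][8-37 FREE]
Op 2: b = malloc(7) -> b = 8; heap: [0-7 ALLOC][8-14 ALLOC][15-37 FREE]
Op 3: c = malloc(5) -> c = 15; heap: [0-7 ALLOC][8-14 ALLOC][15-19 ALLOC][20-37 FREE]
Op 4: free(b) -> (freed b); heap: [0-7 ALLOC][8-14 FREE][15-19 ALLOC][20-37 FREE]
Free blocks: [7 18] total_free=25 largest=18 -> 100*(25-18)/25 = 700/25 = 28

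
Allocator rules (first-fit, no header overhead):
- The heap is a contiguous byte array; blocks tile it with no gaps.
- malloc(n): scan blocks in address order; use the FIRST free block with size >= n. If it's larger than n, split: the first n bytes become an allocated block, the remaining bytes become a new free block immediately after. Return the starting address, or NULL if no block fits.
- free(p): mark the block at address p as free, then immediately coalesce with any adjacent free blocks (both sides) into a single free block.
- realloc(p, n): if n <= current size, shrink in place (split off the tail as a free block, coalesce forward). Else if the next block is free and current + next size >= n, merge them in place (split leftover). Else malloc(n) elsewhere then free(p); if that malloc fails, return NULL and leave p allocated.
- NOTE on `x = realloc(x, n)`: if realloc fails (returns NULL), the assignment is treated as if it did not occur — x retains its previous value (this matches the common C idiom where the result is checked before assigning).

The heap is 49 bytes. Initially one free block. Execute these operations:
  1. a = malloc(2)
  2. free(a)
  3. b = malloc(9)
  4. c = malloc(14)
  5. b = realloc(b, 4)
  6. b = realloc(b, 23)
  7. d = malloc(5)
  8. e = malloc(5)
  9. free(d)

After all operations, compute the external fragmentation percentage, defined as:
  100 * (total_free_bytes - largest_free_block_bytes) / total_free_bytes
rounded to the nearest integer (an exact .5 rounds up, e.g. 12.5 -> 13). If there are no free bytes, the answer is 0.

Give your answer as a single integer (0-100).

Answer: 25

Derivation:
Op 1: a = malloc(2) -> a = 0; heap: [0-1 ALLOC][2-48 FREE]
Op 2: free(a) -> (freed a); heap: [0-48 FREE]
Op 3: b = malloc(9) -> b = 0; heap: [0-8 ALLOC][9-48 FREE]
Op 4: c = malloc(14) -> c = 9; heap: [0-8 ALLOC][9-22 ALLOC][23-48 FREE]
Op 5: b = realloc(b, 4) -> b = 0; heap: [0-3 ALLOC][4-8 FREE][9-22 ALLOC][23-48 FREE]
Op 6: b = realloc(b, 23) -> b = 23; heap: [0-8 FREE][9-22 ALLOC][23-45 ALLOC][46-48 FREE]
Op 7: d = malloc(5) -> d = 0; heap: [0-4 ALLOC][5-8 FREE][9-22 ALLOC][23-45 ALLOC][46-48 FREE]
Op 8: e = malloc(5) -> e = NULL; heap: [0-4 ALLOC][5-8 FREE][9-22 ALLOC][23-45 ALLOC][46-48 FREE]
Op 9: free(d) -> (freed d); heap: [0-8 FREE][9-22 ALLOC][23-45 ALLOC][46-48 FREE]
Free blocks: [9 3] total_free=12 largest=9 -> 100*(12-9)/12 = 300/12 = 25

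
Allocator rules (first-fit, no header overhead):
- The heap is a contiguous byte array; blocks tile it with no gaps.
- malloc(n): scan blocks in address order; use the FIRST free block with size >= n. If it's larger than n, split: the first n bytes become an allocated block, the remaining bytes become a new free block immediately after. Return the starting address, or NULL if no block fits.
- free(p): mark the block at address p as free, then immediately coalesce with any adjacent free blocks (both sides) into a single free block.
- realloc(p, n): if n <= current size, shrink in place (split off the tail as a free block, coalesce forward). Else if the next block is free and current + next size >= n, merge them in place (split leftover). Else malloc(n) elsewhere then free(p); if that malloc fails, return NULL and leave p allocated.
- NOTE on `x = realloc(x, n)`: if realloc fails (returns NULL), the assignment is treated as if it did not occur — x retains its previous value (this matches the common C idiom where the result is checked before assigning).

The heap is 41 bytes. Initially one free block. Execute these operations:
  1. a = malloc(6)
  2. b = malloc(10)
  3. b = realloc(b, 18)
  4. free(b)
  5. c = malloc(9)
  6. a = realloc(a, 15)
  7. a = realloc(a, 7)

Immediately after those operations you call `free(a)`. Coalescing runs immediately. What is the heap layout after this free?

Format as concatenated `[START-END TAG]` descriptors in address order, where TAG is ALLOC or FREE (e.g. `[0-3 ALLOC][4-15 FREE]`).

Op 1: a = malloc(6) -> a = 0; heap: [0-5 ALLOC][6-40 FREE]
Op 2: b = malloc(10) -> b = 6; heap: [0-5 ALLOC][6-15 ALLOC][16-40 FREE]
Op 3: b = realloc(b, 18) -> b = 6; heap: [0-5 ALLOC][6-23 ALLOC][24-40 FREE]
Op 4: free(b) -> (freed b); heap: [0-5 ALLOC][6-40 FREE]
Op 5: c = malloc(9) -> c = 6; heap: [0-5 ALLOC][6-14 ALLOC][15-40 FREE]
Op 6: a = realloc(a, 15) -> a = 15; heap: [0-5 FREE][6-14 ALLOC][15-29 ALLOC][30-40 FREE]
Op 7: a = realloc(a, 7) -> a = 15; heap: [0-5 FREE][6-14 ALLOC][15-21 ALLOC][22-40 FREE]
free(a): a = 15 -> block [15-21 ALLOC]; mark free, coalesce with adjacent free neighbors -> [0-5 FREE][6-14 ALLOC][15-40 FREE]

Answer: [0-5 FREE][6-14 ALLOC][15-40 FREE]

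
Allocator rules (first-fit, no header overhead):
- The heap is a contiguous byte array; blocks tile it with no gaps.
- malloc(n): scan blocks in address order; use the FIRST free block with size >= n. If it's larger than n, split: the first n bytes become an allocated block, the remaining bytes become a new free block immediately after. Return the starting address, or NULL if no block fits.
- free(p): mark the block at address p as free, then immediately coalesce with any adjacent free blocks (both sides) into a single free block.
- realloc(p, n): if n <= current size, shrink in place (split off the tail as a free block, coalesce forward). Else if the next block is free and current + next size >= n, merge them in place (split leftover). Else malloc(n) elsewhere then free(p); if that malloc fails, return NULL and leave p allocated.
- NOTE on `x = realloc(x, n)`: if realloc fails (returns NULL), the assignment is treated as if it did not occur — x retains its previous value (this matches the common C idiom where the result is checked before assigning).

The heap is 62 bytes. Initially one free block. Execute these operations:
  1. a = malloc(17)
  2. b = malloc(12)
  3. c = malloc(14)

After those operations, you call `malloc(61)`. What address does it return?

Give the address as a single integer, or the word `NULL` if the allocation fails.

Answer: NULL

Derivation:
Op 1: a = malloc(17) -> a = 0; heap: [0-16 ALLOC][17-61 FREE]
Op 2: b = malloc(12) -> b = 17; heap: [0-16 ALLOC][17-28 ALLOC][29-61 FREE]
Op 3: c = malloc(14) -> c = 29; heap: [0-16 ALLOC][17-28 ALLOC][29-42 ALLOC][43-61 FREE]
malloc(61): first-fit scan over [0-16 ALLOC][17-28 ALLOC][29-42 ALLOC][43-61 FREE] -> NULL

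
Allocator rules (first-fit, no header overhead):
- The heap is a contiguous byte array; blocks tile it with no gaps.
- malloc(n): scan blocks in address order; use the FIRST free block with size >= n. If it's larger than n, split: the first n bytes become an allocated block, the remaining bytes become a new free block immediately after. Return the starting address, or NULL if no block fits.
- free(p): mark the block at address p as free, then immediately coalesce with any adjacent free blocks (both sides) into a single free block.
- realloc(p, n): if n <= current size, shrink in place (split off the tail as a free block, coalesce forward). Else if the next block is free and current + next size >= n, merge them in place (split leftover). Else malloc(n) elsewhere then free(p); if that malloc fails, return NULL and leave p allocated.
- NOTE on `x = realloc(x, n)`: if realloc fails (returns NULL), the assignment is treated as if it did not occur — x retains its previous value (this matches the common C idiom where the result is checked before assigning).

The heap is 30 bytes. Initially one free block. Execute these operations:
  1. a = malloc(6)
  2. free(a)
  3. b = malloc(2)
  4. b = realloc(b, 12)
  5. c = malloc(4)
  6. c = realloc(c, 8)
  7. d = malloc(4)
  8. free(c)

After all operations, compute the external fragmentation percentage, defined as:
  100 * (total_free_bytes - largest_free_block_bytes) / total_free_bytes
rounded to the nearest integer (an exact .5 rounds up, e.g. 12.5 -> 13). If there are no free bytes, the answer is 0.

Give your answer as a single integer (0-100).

Op 1: a = malloc(6) -> a = 0; heap: [0-5 ALLOC][6-29 FREE]
Op 2: free(a) -> (freed a); heap: [0-29 FREE]
Op 3: b = malloc(2) -> b = 0; heap: [0-1 ALLOC][2-29 FREE]
Op 4: b = realloc(b, 12) -> b = 0; heap: [0-11 ALLOC][12-29 FREE]
Op 5: c = malloc(4) -> c = 12; heap: [0-11 ALLOC][12-15 ALLOC][16-29 FREE]
Op 6: c = realloc(c, 8) -> c = 12; heap: [0-11 ALLOC][12-19 ALLOC][20-29 FREE]
Op 7: d = malloc(4) -> d = 20; heap: [0-11 ALLOC][12-19 ALLOC][20-23 ALLOC][24-29 FREE]
Op 8: free(c) -> (freed c); heap: [0-11 ALLOC][12-19 FREE][20-23 ALLOC][24-29 FREE]
Free blocks: [8 6] total_free=14 largest=8 -> 100*(14-8)/14 = 600/14 ≈ 42.857 -> rounds to 43

Answer: 43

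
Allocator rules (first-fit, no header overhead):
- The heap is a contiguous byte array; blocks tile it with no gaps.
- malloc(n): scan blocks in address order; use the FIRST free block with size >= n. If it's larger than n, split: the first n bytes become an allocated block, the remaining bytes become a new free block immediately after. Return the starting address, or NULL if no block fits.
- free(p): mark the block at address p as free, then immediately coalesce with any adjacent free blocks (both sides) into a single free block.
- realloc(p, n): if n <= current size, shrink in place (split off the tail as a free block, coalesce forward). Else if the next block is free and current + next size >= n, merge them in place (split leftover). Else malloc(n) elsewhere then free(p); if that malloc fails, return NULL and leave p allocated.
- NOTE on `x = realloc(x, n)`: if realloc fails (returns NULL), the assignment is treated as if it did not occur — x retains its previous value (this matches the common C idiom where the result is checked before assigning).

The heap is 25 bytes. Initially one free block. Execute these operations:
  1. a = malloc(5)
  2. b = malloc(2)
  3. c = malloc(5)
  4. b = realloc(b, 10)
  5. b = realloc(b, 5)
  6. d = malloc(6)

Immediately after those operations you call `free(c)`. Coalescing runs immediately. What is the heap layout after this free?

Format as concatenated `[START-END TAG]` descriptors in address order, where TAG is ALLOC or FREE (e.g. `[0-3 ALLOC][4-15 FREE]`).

Op 1: a = malloc(5) -> a = 0; heap: [0-4 ALLOC][5-24 FREE]
Op 2: b = malloc(2) -> b = 5; heap: [0-4 ALLOC][5-6 ALLOC][7-24 FREE]
Op 3: c = malloc(5) -> c = 7; heap: [0-4 ALLOC][5-6 ALLOC][7-11 ALLOC][12-24 FREE]
Op 4: b = realloc(b, 10) -> b = 12; heap: [0-4 ALLOC][5-6 FREE][7-11 ALLOC][12-21 ALLOC][22-24 FREE]
Op 5: b = realloc(b, 5) -> b = 12; heap: [0-4 ALLOC][5-6 FREE][7-11 ALLOC][12-16 ALLOC][17-24 FREE]
Op 6: d = malloc(6) -> d = 17; heap: [0-4 ALLOC][5-6 FREE][7-11 ALLOC][12-16 ALLOC][17-22 ALLOC][23-24 FREE]
free(c): c = 7 -> block [7-11 ALLOC]; mark free, coalesce with adjacent free neighbors -> [0-4 ALLOC][5-11 FREE][12-16 ALLOC][17-22 ALLOC][23-24 FREE]

Answer: [0-4 ALLOC][5-11 FREE][12-16 ALLOC][17-22 ALLOC][23-24 FREE]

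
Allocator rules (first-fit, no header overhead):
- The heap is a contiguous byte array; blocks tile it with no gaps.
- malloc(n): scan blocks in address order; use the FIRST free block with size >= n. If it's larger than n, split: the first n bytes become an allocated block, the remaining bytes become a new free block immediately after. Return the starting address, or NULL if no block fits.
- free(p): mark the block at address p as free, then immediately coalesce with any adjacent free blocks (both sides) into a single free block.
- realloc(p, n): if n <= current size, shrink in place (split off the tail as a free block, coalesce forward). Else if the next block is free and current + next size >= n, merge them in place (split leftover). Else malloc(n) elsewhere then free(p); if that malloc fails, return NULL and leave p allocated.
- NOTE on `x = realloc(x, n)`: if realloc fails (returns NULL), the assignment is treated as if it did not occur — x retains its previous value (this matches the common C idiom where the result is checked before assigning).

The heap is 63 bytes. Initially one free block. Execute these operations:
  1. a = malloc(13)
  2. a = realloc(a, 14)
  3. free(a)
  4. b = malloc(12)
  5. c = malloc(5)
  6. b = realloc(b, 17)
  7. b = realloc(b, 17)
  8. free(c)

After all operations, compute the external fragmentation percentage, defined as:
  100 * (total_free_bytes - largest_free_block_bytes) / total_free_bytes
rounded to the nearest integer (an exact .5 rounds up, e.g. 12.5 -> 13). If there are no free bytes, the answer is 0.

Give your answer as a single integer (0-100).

Op 1: a = malloc(13) -> a = 0; heap: [0-12 ALLOC][13-62 FREE]
Op 2: a = realloc(a, 14) -> a = 0; heap: [0-13 ALLOC][14-62 FREE]
Op 3: free(a) -> (freed a); heap: [0-62 FREE]
Op 4: b = malloc(12) -> b = 0; heap: [0-11 ALLOC][12-62 FREE]
Op 5: c = malloc(5) -> c = 12; heap: [0-11 ALLOC][12-16 ALLOC][17-62 FREE]
Op 6: b = realloc(b, 17) -> b = 17; heap: [0-11 FREE][12-16 ALLOC][17-33 ALLOC][34-62 FREE]
Op 7: b = realloc(b, 17) -> b = 17; heap: [0-11 FREE][12-16 ALLOC][17-33 ALLOC][34-62 FREE]
Op 8: free(c) -> (freed c); heap: [0-16 FREE][17-33 ALLOC][34-62 FREE]
Free blocks: [17 29] total_free=46 largest=29 -> 100*(46-29)/46 = 1700/46 ≈ 36.957 -> rounds to 37

Answer: 37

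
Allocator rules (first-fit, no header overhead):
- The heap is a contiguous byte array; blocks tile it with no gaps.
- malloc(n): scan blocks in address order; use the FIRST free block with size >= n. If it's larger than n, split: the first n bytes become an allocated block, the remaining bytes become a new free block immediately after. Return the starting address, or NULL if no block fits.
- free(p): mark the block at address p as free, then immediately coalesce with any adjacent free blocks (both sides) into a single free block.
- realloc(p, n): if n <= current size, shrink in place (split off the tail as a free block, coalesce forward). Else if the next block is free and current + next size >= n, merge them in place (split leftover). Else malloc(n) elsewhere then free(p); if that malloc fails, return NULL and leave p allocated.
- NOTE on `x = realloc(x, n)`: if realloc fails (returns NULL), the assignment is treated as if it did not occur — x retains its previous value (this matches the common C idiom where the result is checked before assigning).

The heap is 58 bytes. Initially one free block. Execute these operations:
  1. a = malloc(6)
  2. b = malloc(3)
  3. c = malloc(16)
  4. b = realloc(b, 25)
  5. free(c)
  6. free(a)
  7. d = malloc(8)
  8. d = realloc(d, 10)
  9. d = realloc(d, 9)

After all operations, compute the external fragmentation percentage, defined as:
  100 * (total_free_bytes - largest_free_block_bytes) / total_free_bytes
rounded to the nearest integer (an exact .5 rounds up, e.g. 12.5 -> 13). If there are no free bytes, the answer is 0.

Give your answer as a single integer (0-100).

Answer: 33

Derivation:
Op 1: a = malloc(6) -> a = 0; heap: [0-5 ALLOC][6-57 FREE]
Op 2: b = malloc(3) -> b = 6; heap: [0-5 ALLOC][6-8 ALLOC][9-57 FREE]
Op 3: c = malloc(16) -> c = 9; heap: [0-5 ALLOC][6-8 ALLOC][9-24 ALLOC][25-57 FREE]
Op 4: b = realloc(b, 25) -> b = 25; heap: [0-5 ALLOC][6-8 FREE][9-24 ALLOC][25-49 ALLOC][50-57 FREE]
Op 5: free(c) -> (freed c); heap: [0-5 ALLOC][6-24 FREE][25-49 ALLOC][50-57 FREE]
Op 6: free(a) -> (freed a); heap: [0-24 FREE][25-49 ALLOC][50-57 FREE]
Op 7: d = malloc(8) -> d = 0; heap: [0-7 ALLOC][8-24 FREE][25-49 ALLOC][50-57 FREE]
Op 8: d = realloc(d, 10) -> d = 0; heap: [0-9 ALLOC][10-24 FREE][25-49 ALLOC][50-57 FREE]
Op 9: d = realloc(d, 9) -> d = 0; heap: [0-8 ALLOC][9-24 FREE][25-49 ALLOC][50-57 FREE]
Free blocks: [16 8] total_free=24 largest=16 -> 100*(24-16)/24 = 800/24 ≈ 33.333 -> rounds to 33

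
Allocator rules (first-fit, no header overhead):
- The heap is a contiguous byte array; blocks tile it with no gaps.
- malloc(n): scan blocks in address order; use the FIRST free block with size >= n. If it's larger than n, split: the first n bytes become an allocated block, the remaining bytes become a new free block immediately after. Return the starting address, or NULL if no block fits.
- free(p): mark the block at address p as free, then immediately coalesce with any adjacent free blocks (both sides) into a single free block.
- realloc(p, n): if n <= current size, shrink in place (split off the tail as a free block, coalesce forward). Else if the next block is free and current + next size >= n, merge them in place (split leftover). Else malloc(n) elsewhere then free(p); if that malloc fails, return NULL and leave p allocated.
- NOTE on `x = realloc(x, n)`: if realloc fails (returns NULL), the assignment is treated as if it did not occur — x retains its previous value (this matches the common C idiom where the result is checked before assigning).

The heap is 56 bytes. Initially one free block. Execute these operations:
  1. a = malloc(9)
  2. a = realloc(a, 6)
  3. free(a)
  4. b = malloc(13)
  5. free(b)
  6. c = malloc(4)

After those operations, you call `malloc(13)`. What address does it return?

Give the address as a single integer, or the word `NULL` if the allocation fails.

Op 1: a = malloc(9) -> a = 0; heap: [0-8 ALLOC][9-55 FREE]
Op 2: a = realloc(a, 6) -> a = 0; heap: [0-5 ALLOC][6-55 FREE]
Op 3: free(a) -> (freed a); heap: [0-55 FREE]
Op 4: b = malloc(13) -> b = 0; heap: [0-12 ALLOC][13-55 FREE]
Op 5: free(b) -> (freed b); heap: [0-55 FREE]
Op 6: c = malloc(4) -> c = 0; heap: [0-3 ALLOC][4-55 FREE]
malloc(13): first-fit scan over [0-3 ALLOC][4-55 FREE] -> 4

Answer: 4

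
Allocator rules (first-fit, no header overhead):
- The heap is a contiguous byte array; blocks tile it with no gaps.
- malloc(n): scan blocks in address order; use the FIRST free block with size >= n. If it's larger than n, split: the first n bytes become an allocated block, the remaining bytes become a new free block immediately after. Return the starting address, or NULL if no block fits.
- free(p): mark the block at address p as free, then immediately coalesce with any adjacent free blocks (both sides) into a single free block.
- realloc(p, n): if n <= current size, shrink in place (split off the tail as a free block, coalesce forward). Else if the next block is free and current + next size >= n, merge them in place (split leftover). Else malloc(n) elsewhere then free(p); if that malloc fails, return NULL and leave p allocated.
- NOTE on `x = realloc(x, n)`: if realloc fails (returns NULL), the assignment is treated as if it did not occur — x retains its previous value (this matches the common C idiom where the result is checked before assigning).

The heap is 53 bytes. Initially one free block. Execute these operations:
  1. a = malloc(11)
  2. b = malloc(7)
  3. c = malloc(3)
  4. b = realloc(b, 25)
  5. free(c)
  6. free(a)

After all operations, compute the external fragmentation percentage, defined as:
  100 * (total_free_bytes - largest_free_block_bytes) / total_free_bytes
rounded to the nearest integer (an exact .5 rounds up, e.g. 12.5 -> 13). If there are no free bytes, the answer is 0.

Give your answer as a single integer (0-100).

Answer: 25

Derivation:
Op 1: a = malloc(11) -> a = 0; heap: [0-10 ALLOC][11-52 FREE]
Op 2: b = malloc(7) -> b = 11; heap: [0-10 ALLOC][11-17 ALLOC][18-52 FREE]
Op 3: c = malloc(3) -> c = 18; heap: [0-10 ALLOC][11-17 ALLOC][18-20 ALLOC][21-52 FREE]
Op 4: b = realloc(b, 25) -> b = 21; heap: [0-10 ALLOC][11-17 FREE][18-20 ALLOC][21-45 ALLOC][46-52 FREE]
Op 5: free(c) -> (freed c); heap: [0-10 ALLOC][11-20 FREE][21-45 ALLOC][46-52 FREE]
Op 6: free(a) -> (freed a); heap: [0-20 FREE][21-45 ALLOC][46-52 FREE]
Free blocks: [21 7] total_free=28 largest=21 -> 100*(28-21)/28 = 700/28 = 25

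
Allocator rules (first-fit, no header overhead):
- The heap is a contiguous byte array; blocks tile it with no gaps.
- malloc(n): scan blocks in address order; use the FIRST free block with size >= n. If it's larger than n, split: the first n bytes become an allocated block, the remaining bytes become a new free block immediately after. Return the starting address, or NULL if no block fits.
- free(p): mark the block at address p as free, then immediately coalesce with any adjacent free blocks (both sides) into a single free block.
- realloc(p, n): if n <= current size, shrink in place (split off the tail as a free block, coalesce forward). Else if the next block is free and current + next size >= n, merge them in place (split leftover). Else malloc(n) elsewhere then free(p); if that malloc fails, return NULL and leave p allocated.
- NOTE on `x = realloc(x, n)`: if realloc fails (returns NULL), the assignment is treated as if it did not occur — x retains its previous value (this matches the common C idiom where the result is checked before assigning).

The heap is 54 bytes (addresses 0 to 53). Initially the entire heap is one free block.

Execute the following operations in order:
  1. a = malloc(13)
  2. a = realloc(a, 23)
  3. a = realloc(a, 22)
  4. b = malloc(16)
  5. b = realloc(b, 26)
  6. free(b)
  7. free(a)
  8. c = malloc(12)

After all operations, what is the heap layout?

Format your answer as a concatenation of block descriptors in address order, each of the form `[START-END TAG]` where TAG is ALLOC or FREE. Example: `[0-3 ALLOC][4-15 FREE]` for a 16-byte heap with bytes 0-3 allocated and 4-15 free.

Op 1: a = malloc(13) -> a = 0; heap: [0-12 ALLOC][13-53 FREE]
Op 2: a = realloc(a, 23) -> a = 0; heap: [0-22 ALLOC][23-53 FREE]
Op 3: a = realloc(a, 22) -> a = 0; heap: [0-21 ALLOC][22-53 FREE]
Op 4: b = malloc(16) -> b = 22; heap: [0-21 ALLOC][22-37 ALLOC][38-53 FREE]
Op 5: b = realloc(b, 26) -> b = 22; heap: [0-21 ALLOC][22-47 ALLOC][48-53 FREE]
Op 6: free(b) -> (freed b); heap: [0-21 ALLOC][22-53 FREE]
Op 7: free(a) -> (freed a); heap: [0-53 FREE]
Op 8: c = malloc(12) -> c = 0; heap: [0-11 ALLOC][12-53 FREE]

Answer: [0-11 ALLOC][12-53 FREE]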